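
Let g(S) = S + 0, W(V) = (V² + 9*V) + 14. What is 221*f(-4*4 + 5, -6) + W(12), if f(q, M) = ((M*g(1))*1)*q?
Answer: 14852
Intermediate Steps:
W(V) = 14 + V² + 9*V
g(S) = S
f(q, M) = M*q (f(q, M) = ((M*1)*1)*q = (M*1)*q = M*q)
221*f(-4*4 + 5, -6) + W(12) = 221*(-6*(-4*4 + 5)) + (14 + 12² + 9*12) = 221*(-6*(-16 + 5)) + (14 + 144 + 108) = 221*(-6*(-11)) + 266 = 221*66 + 266 = 14586 + 266 = 14852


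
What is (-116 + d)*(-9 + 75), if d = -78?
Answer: -12804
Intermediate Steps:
(-116 + d)*(-9 + 75) = (-116 - 78)*(-9 + 75) = -194*66 = -12804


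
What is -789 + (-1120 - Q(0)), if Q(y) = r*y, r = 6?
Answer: -1909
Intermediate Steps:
Q(y) = 6*y
-789 + (-1120 - Q(0)) = -789 + (-1120 - 6*0) = -789 + (-1120 - 1*0) = -789 + (-1120 + 0) = -789 - 1120 = -1909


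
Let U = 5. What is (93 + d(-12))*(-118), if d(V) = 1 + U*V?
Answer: -4012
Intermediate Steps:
d(V) = 1 + 5*V
(93 + d(-12))*(-118) = (93 + (1 + 5*(-12)))*(-118) = (93 + (1 - 60))*(-118) = (93 - 59)*(-118) = 34*(-118) = -4012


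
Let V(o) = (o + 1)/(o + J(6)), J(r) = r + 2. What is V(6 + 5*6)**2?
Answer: 1369/1936 ≈ 0.70713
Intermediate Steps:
J(r) = 2 + r
V(o) = (1 + o)/(8 + o) (V(o) = (o + 1)/(o + (2 + 6)) = (1 + o)/(o + 8) = (1 + o)/(8 + o))
V(6 + 5*6)**2 = ((1 + (6 + 5*6))/(8 + (6 + 5*6)))**2 = ((1 + (6 + 30))/(8 + (6 + 30)))**2 = ((1 + 36)/(8 + 36))**2 = (37/44)**2 = 1369/1936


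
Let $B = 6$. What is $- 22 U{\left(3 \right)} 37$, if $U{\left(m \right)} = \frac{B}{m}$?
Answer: $-1628$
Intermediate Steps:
$U{\left(m \right)} = \frac{6}{m}$
$- 22 U{\left(3 \right)} 37 = - 22 \cdot \frac{6}{3} \cdot 37 = - 22 \cdot 6 \cdot \frac{1}{3} \cdot 37 = \left(-22\right) 2 \cdot 37 = \left(-44\right) 37 = -1628$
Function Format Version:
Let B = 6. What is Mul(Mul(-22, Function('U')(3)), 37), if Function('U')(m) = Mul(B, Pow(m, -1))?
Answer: -1628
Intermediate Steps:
Function('U')(m) = Mul(6, Pow(m, -1))
Mul(Mul(-22, Function('U')(3)), 37) = Mul(Mul(-22, Mul(6, Pow(3, -1))), 37) = Mul(Mul(-22, Mul(6, Rational(1, 3))), 37) = Mul(Mul(-22, 2), 37) = Mul(-44, 37) = -1628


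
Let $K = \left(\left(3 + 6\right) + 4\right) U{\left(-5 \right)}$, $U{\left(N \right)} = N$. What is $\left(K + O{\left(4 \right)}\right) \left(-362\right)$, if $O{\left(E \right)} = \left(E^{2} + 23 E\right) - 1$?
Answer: $-15204$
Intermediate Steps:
$O{\left(E \right)} = -1 + E^{2} + 23 E$
$K = -65$ ($K = \left(\left(3 + 6\right) + 4\right) \left(-5\right) = \left(9 + 4\right) \left(-5\right) = 13 \left(-5\right) = -65$)
$\left(K + O{\left(4 \right)}\right) \left(-362\right) = \left(-65 + \left(-1 + 4^{2} + 23 \cdot 4\right)\right) \left(-362\right) = \left(-65 + \left(-1 + 16 + 92\right)\right) \left(-362\right) = \left(-65 + 107\right) \left(-362\right) = 42 \left(-362\right) = -15204$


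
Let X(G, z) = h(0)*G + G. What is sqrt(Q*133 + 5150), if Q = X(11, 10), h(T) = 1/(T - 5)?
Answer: sqrt(158010)/5 ≈ 79.501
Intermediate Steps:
h(T) = 1/(-5 + T)
X(G, z) = 4*G/5 (X(G, z) = G/(-5 + 0) + G = G/(-5) + G = -G/5 + G = 4*G/5)
Q = 44/5 (Q = (4/5)*11 = 44/5 ≈ 8.8000)
sqrt(Q*133 + 5150) = sqrt((44/5)*133 + 5150) = sqrt(5852/5 + 5150) = sqrt(31602/5) = sqrt(158010)/5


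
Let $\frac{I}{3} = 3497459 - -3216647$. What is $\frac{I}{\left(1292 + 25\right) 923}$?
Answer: $\frac{6714106}{405197} \approx 16.57$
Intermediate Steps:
$I = 20142318$ ($I = 3 \left(3497459 - -3216647\right) = 3 \left(3497459 + 3216647\right) = 3 \cdot 6714106 = 20142318$)
$\frac{I}{\left(1292 + 25\right) 923} = \frac{20142318}{\left(1292 + 25\right) 923} = \frac{20142318}{1317 \cdot 923} = \frac{20142318}{1215591} = 20142318 \cdot \frac{1}{1215591} = \frac{6714106}{405197}$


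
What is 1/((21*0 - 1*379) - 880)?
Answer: -1/1259 ≈ -0.00079428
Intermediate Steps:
1/((21*0 - 1*379) - 880) = 1/((0 - 379) - 880) = 1/(-379 - 880) = 1/(-1259) = -1/1259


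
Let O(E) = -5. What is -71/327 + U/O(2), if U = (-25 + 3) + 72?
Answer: -3341/327 ≈ -10.217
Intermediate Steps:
U = 50 (U = -22 + 72 = 50)
-71/327 + U/O(2) = -71/327 + 50/(-5) = -71*1/327 + 50*(-1/5) = -71/327 - 10 = -3341/327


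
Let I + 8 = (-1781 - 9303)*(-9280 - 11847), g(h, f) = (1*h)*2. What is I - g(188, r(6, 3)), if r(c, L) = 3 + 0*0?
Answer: 234171284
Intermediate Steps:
r(c, L) = 3 (r(c, L) = 3 + 0 = 3)
g(h, f) = 2*h (g(h, f) = h*2 = 2*h)
I = 234171660 (I = -8 + (-1781 - 9303)*(-9280 - 11847) = -8 - 11084*(-21127) = -8 + 234171668 = 234171660)
I - g(188, r(6, 3)) = 234171660 - 2*188 = 234171660 - 1*376 = 234171660 - 376 = 234171284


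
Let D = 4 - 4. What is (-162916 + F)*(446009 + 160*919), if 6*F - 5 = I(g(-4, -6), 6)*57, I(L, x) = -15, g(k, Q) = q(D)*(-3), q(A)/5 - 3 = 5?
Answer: -96701186159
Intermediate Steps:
D = 0
q(A) = 40 (q(A) = 15 + 5*5 = 15 + 25 = 40)
g(k, Q) = -120 (g(k, Q) = 40*(-3) = -120)
F = -425/3 (F = ⅚ + (-15*57)/6 = ⅚ + (⅙)*(-855) = ⅚ - 285/2 = -425/3 ≈ -141.67)
(-162916 + F)*(446009 + 160*919) = (-162916 - 425/3)*(446009 + 160*919) = -489173*(446009 + 147040)/3 = -489173/3*593049 = -96701186159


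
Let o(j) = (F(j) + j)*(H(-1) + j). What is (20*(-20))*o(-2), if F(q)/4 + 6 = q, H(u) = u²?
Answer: -13600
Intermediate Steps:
F(q) = -24 + 4*q
o(j) = (1 + j)*(-24 + 5*j) (o(j) = ((-24 + 4*j) + j)*((-1)² + j) = (-24 + 5*j)*(1 + j) = (1 + j)*(-24 + 5*j))
(20*(-20))*o(-2) = (20*(-20))*(-24 - 19*(-2) + 5*(-2)²) = -400*(-24 + 38 + 5*4) = -400*(-24 + 38 + 20) = -400*34 = -13600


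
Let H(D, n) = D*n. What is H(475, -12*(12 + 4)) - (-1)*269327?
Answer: 178127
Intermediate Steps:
H(475, -12*(12 + 4)) - (-1)*269327 = 475*(-12*(12 + 4)) - (-1)*269327 = 475*(-12*16) - 1*(-269327) = 475*(-192) + 269327 = -91200 + 269327 = 178127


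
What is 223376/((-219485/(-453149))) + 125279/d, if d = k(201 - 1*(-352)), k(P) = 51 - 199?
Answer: 14953449570237/32483780 ≈ 4.6034e+5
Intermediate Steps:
k(P) = -148
d = -148
223376/((-219485/(-453149))) + 125279/d = 223376/((-219485/(-453149))) + 125279/(-148) = 223376/((-219485*(-1/453149))) + 125279*(-1/148) = 223376/(219485/453149) - 125279/148 = 223376*(453149/219485) - 125279/148 = 101222611024/219485 - 125279/148 = 14953449570237/32483780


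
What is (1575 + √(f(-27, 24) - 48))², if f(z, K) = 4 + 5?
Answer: (1575 + I*√39)² ≈ 2.4806e+6 + 1.967e+4*I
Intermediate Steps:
f(z, K) = 9
(1575 + √(f(-27, 24) - 48))² = (1575 + √(9 - 48))² = (1575 + √(-39))² = (1575 + I*√39)²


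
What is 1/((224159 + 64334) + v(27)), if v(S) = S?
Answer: 1/288520 ≈ 3.4660e-6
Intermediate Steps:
1/((224159 + 64334) + v(27)) = 1/((224159 + 64334) + 27) = 1/(288493 + 27) = 1/288520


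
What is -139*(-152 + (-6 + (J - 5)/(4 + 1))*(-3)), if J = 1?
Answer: 91462/5 ≈ 18292.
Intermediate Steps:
-139*(-152 + (-6 + (J - 5)/(4 + 1))*(-3)) = -139*(-152 + (-6 + (1 - 5)/(4 + 1))*(-3)) = -139*(-152 + (-6 - 4/5)*(-3)) = -139*(-152 + (-6 - 4*⅕)*(-3)) = -139*(-152 + (-6 - ⅘)*(-3)) = -139*(-152 - 34/5*(-3)) = -139*(-152 + 102/5) = -139*(-658/5) = 91462/5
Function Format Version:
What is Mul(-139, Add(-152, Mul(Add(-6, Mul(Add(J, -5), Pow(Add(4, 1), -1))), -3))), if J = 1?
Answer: Rational(91462, 5) ≈ 18292.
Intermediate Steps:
Mul(-139, Add(-152, Mul(Add(-6, Mul(Add(J, -5), Pow(Add(4, 1), -1))), -3))) = Mul(-139, Add(-152, Mul(Add(-6, Mul(Add(1, -5), Pow(Add(4, 1), -1))), -3))) = Mul(-139, Add(-152, Mul(Add(-6, Mul(-4, Pow(5, -1))), -3))) = Mul(-139, Add(-152, Mul(Add(-6, Mul(-4, Rational(1, 5))), -3))) = Mul(-139, Add(-152, Mul(Add(-6, Rational(-4, 5)), -3))) = Mul(-139, Add(-152, Mul(Rational(-34, 5), -3))) = Mul(-139, Add(-152, Rational(102, 5))) = Mul(-139, Rational(-658, 5)) = Rational(91462, 5)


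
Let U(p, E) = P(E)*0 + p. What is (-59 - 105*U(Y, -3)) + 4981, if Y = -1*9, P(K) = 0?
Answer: 5867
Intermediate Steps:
Y = -9
U(p, E) = p (U(p, E) = 0*0 + p = 0 + p = p)
(-59 - 105*U(Y, -3)) + 4981 = (-59 - 105*(-9)) + 4981 = (-59 + 945) + 4981 = 886 + 4981 = 5867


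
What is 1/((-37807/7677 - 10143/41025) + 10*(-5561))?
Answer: -104982975/5838646206412 ≈ -1.7981e-5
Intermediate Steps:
1/((-37807/7677 - 10143/41025) + 10*(-5561)) = 1/((-37807*1/7677 - 10143*1/41025) - 55610) = 1/((-37807/7677 - 3381/13675) - 55610) = 1/(-542966662/104982975 - 55610) = 1/(-5838646206412/104982975) = -104982975/5838646206412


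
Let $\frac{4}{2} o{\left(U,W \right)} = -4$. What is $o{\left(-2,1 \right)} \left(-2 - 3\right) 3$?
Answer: $30$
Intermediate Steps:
$o{\left(U,W \right)} = -2$ ($o{\left(U,W \right)} = \frac{1}{2} \left(-4\right) = -2$)
$o{\left(-2,1 \right)} \left(-2 - 3\right) 3 = - 2 \left(-2 - 3\right) 3 = \left(-2\right) \left(-5\right) 3 = 10 \cdot 3 = 30$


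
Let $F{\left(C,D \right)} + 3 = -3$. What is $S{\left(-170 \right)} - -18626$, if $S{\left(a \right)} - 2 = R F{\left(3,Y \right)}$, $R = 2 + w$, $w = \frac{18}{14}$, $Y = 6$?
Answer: $\frac{130258}{7} \approx 18608.0$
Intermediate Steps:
$F{\left(C,D \right)} = -6$ ($F{\left(C,D \right)} = -3 - 3 = -6$)
$w = \frac{9}{7}$ ($w = 18 \cdot \frac{1}{14} = \frac{9}{7} \approx 1.2857$)
$R = \frac{23}{7}$ ($R = 2 + \frac{9}{7} = \frac{23}{7} \approx 3.2857$)
$S{\left(a \right)} = - \frac{124}{7}$ ($S{\left(a \right)} = 2 + \frac{23}{7} \left(-6\right) = 2 - \frac{138}{7} = - \frac{124}{7}$)
$S{\left(-170 \right)} - -18626 = - \frac{124}{7} - -18626 = - \frac{124}{7} + 18626 = \frac{130258}{7}$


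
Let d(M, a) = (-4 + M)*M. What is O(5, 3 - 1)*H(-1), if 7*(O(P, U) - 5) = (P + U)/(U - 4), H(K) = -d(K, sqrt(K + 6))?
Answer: -45/2 ≈ -22.500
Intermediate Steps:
d(M, a) = M*(-4 + M)
H(K) = -K*(-4 + K)
O(P, U) = 5 + (P + U)/(7*(-4 + U)) (O(P, U) = 5 + ((P + U)/(U - 4))/7 = 5 + ((P + U)/(-4 + U))/7 = 5 + (P + U)/(7*(-4 + U)))
O(5, 3 - 1)*H(-1) = ((-140 + 5 + 36*(3 - 1))/(7*(-4 + (3 - 1))))*(-(4 - 1*(-1))) = ((-140 + 5 + 36*2)/(7*(-4 + 2)))*(-(4 + 1)) = ((1/7)*(-140 + 5 + 72)/(-2))*(-1*5) = ((1/7)*(-1/2)*(-63))*(-5) = (9/2)*(-5) = -45/2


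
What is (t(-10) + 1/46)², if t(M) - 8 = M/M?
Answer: 172225/2116 ≈ 81.392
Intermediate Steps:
t(M) = 9 (t(M) = 8 + M/M = 8 + 1 = 9)
(t(-10) + 1/46)² = (9 + 1/46)² = (415/46)² = 172225/2116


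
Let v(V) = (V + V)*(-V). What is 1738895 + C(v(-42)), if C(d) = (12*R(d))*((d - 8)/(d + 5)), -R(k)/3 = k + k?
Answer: 540332897/271 ≈ 1.9938e+6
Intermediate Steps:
R(k) = -6*k (R(k) = -3*(k + k) = -6*k)
v(V) = -2*V² (v(V) = (2*V)*(-V) = -2*V²)
C(d) = -72*d*(-8 + d)/(5 + d) (C(d) = (12*(-6*d))*((d - 8)/(d + 5)) = (-72*d)*((-8 + d)/(5 + d)) = -72*d*(-8 + d)/(5 + d))
1738895 + C(v(-42)) = 1738895 + 72*(-2*(-42)²)*(8 - (-2)*(-42)²)/(5 - 2*(-42)²) = 1738895 + 72*(-2*1764)*(8 - (-2)*1764)/(5 - 2*1764) = 1738895 + 72*(-3528)*(8 - 1*(-3528))/(5 - 3528) = 1738895 + 72*(-3528)*(8 + 3528)/(-3523) = 1738895 + 72*(-3528)*(-1/3523)*3536 = 1738895 + 69092352/271 = 540332897/271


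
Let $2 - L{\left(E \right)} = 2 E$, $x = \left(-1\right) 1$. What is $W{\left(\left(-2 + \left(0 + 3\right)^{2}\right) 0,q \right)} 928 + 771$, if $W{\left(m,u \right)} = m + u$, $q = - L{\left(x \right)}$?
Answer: $-2941$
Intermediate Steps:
$x = -1$
$L{\left(E \right)} = 2 - 2 E$
$q = -4$ ($q = - (2 - -2) = - (2 + 2) = \left(-1\right) 4 = -4$)
$W{\left(\left(-2 + \left(0 + 3\right)^{2}\right) 0,q \right)} 928 + 771 = \left(\left(-2 + \left(0 + 3\right)^{2}\right) 0 - 4\right) 928 + 771 = \left(\left(-2 + 3^{2}\right) 0 - 4\right) 928 + 771 = \left(\left(-2 + 9\right) 0 - 4\right) 928 + 771 = \left(7 \cdot 0 - 4\right) 928 + 771 = \left(0 - 4\right) 928 + 771 = \left(-4\right) 928 + 771 = -3712 + 771 = -2941$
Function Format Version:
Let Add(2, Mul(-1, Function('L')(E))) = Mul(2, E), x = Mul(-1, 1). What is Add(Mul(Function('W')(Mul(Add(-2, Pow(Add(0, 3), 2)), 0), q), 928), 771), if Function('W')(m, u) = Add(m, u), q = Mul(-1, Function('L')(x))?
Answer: -2941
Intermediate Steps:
x = -1
Function('L')(E) = Add(2, Mul(-2, E)) (Function('L')(E) = Add(2, Mul(-1, Mul(2, E))) = Add(2, Mul(-2, E)))
q = -4 (q = Mul(-1, Add(2, Mul(-2, -1))) = Mul(-1, Add(2, 2)) = Mul(-1, 4) = -4)
Add(Mul(Function('W')(Mul(Add(-2, Pow(Add(0, 3), 2)), 0), q), 928), 771) = Add(Mul(Add(Mul(Add(-2, Pow(Add(0, 3), 2)), 0), -4), 928), 771) = Add(Mul(Add(Mul(Add(-2, Pow(3, 2)), 0), -4), 928), 771) = Add(Mul(Add(Mul(Add(-2, 9), 0), -4), 928), 771) = Add(Mul(Add(Mul(7, 0), -4), 928), 771) = Add(Mul(Add(0, -4), 928), 771) = Add(Mul(-4, 928), 771) = Add(-3712, 771) = -2941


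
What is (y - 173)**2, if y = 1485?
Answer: 1721344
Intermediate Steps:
(y - 173)**2 = (1485 - 173)**2 = 1312**2 = 1721344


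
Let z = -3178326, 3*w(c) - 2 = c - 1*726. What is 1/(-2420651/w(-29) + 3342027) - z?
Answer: 2673828496017779/841269428 ≈ 3.1783e+6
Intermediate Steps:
w(c) = -724/3 + c/3 (w(c) = ⅔ + (c - 1*726)/3 = ⅔ + (c - 726)/3 = ⅔ + (-726 + c)/3 = ⅔ + (-242 + c/3) = -724/3 + c/3)
1/(-2420651/w(-29) + 3342027) - z = 1/(-2420651/(-724/3 + (⅓)*(-29)) + 3342027) - 1*(-3178326) = 1/(-2420651/(-724/3 - 29/3) + 3342027) + 3178326 = 1/(-2420651/(-251) + 3342027) + 3178326 = 1/(-2420651*(-1/251) + 3342027) + 3178326 = 1/(2420651/251 + 3342027) + 3178326 = 1/(841269428/251) + 3178326 = 251/841269428 + 3178326 = 2673828496017779/841269428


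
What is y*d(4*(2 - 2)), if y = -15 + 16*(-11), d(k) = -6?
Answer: 1146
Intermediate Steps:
y = -191 (y = -15 - 176 = -191)
y*d(4*(2 - 2)) = -191*(-6) = 1146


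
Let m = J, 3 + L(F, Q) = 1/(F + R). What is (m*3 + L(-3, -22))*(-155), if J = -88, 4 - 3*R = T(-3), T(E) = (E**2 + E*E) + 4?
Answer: 372620/9 ≈ 41402.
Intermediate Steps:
T(E) = 4 + 2*E**2 (T(E) = (E**2 + E**2) + 4 = 2*E**2 + 4 = 4 + 2*E**2)
R = -6 (R = 4/3 - (4 + 2*(-3)**2)/3 = 4/3 - (4 + 2*9)/3 = 4/3 - (4 + 18)/3 = 4/3 - 1/3*22 = 4/3 - 22/3 = -6)
L(F, Q) = -3 + 1/(-6 + F) (L(F, Q) = -3 + 1/(F - 6) = -3 + 1/(-6 + F))
m = -88
(m*3 + L(-3, -22))*(-155) = (-88*3 + (19 - 3*(-3))/(-6 - 3))*(-155) = (-264 + (19 + 9)/(-9))*(-155) = (-264 - 1/9*28)*(-155) = (-264 - 28/9)*(-155) = -2404/9*(-155) = 372620/9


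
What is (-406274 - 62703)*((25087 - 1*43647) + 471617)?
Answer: -212473312689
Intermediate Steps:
(-406274 - 62703)*((25087 - 1*43647) + 471617) = -468977*((25087 - 43647) + 471617) = -468977*(-18560 + 471617) = -468977*453057 = -212473312689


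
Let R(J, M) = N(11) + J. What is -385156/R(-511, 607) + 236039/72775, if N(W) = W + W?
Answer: 28145150971/35586975 ≈ 790.88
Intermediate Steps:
N(W) = 2*W
R(J, M) = 22 + J (R(J, M) = 2*11 + J = 22 + J)
-385156/R(-511, 607) + 236039/72775 = -385156/(22 - 511) + 236039/72775 = -385156/(-489) + 236039*(1/72775) = -385156*(-1/489) + 236039/72775 = 385156/489 + 236039/72775 = 28145150971/35586975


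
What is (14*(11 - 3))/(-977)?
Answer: -112/977 ≈ -0.11464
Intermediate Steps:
(14*(11 - 3))/(-977) = (14*8)*(-1/977) = 112*(-1/977) = -112/977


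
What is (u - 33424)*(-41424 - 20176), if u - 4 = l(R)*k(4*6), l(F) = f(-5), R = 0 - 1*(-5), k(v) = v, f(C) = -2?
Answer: 2061628800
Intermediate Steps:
R = 5 (R = 0 + 5 = 5)
l(F) = -2
u = -44 (u = 4 - 8*6 = 4 - 2*24 = 4 - 48 = -44)
(u - 33424)*(-41424 - 20176) = (-44 - 33424)*(-41424 - 20176) = -33468*(-61600) = 2061628800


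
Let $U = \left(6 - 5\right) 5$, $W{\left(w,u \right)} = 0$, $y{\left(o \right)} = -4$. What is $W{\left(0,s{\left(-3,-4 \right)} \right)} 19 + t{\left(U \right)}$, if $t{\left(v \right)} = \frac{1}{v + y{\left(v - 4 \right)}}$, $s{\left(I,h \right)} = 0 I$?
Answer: $1$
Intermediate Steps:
$s{\left(I,h \right)} = 0$
$U = 5$ ($U = 1 \cdot 5 = 5$)
$t{\left(v \right)} = \frac{1}{-4 + v}$ ($t{\left(v \right)} = \frac{1}{v - 4} = \frac{1}{-4 + v}$)
$W{\left(0,s{\left(-3,-4 \right)} \right)} 19 + t{\left(U \right)} = 0 \cdot 19 + \frac{1}{-4 + 5} = 0 + 1^{-1} = 0 + 1 = 1$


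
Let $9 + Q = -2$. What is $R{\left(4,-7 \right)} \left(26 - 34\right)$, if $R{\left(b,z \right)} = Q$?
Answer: $88$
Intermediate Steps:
$Q = -11$ ($Q = -9 - 2 = -11$)
$R{\left(b,z \right)} = -11$
$R{\left(4,-7 \right)} \left(26 - 34\right) = - 11 \left(26 - 34\right) = \left(-11\right) \left(-8\right) = 88$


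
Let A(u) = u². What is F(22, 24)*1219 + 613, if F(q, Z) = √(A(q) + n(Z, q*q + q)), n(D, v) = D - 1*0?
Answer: 613 + 2438*√127 ≈ 28088.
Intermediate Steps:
n(D, v) = D (n(D, v) = D + 0 = D)
F(q, Z) = √(Z + q²) (F(q, Z) = √(q² + Z) = √(Z + q²))
F(22, 24)*1219 + 613 = √(24 + 22²)*1219 + 613 = √(24 + 484)*1219 + 613 = √508*1219 + 613 = (2*√127)*1219 + 613 = 2438*√127 + 613 = 613 + 2438*√127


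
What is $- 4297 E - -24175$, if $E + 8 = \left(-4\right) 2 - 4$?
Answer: $110115$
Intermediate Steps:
$E = -20$ ($E = -8 - 12 = -20$)
$- 4297 E - -24175 = \left(-4297\right) \left(-20\right) - -24175 = 85940 + 24175 = 110115$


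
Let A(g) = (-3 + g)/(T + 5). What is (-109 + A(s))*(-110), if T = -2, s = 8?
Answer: 35420/3 ≈ 11807.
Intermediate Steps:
A(g) = -1 + g/3 (A(g) = (-3 + g)/(-2 + 5) = (-3 + g)/3 = (-3 + g)*(⅓) = -1 + g/3)
(-109 + A(s))*(-110) = (-109 + (-1 + (⅓)*8))*(-110) = (-109 + (-1 + 8/3))*(-110) = (-109 + 5/3)*(-110) = -322/3*(-110) = 35420/3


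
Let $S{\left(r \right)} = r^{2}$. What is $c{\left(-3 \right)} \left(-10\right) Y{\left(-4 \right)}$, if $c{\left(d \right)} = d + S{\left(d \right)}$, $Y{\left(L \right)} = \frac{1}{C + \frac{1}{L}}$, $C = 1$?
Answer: $-80$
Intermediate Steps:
$Y{\left(L \right)} = \frac{1}{1 + \frac{1}{L}}$
$c{\left(d \right)} = d + d^{2}$
$c{\left(-3 \right)} \left(-10\right) Y{\left(-4 \right)} = - 3 \left(1 - 3\right) \left(-10\right) \left(- \frac{4}{1 - 4}\right) = \left(-3\right) \left(-2\right) \left(-10\right) \left(- \frac{4}{-3}\right) = 6 \left(-10\right) \left(\left(-4\right) \left(- \frac{1}{3}\right)\right) = \left(-60\right) \frac{4}{3} = -80$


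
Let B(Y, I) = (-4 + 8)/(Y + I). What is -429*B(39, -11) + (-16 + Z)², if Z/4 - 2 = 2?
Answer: -429/7 ≈ -61.286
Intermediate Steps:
Z = 16 (Z = 8 + 4*2 = 8 + 8 = 16)
B(Y, I) = 4/(I + Y)
-429*B(39, -11) + (-16 + Z)² = -1716/(-11 + 39) + (-16 + 16)² = -1716/28 + 0² = -1716/28 + 0 = -429*⅐ + 0 = -429/7 + 0 = -429/7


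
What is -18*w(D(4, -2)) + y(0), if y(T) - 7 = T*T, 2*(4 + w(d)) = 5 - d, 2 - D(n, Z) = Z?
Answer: 70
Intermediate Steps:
D(n, Z) = 2 - Z
w(d) = -3/2 - d/2 (w(d) = -4 + (5 - d)/2 = -4 + (5/2 - d/2) = -3/2 - d/2)
y(T) = 7 + T**2 (y(T) = 7 + T*T = 7 + T**2)
-18*w(D(4, -2)) + y(0) = -18*(-3/2 - (2 - 1*(-2))/2) + (7 + 0**2) = -18*(-3/2 - (2 + 2)/2) + (7 + 0) = -18*(-3/2 - 1/2*4) + 7 = -18*(-3/2 - 2) + 7 = -18*(-7/2) + 7 = 63 + 7 = 70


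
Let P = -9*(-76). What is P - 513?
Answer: 171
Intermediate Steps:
P = 684
P - 513 = 684 - 513 = 171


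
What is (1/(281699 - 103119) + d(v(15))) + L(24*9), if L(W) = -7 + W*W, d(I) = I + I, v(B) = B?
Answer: 8335935821/178580 ≈ 46679.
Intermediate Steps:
d(I) = 2*I
L(W) = -7 + W**2
(1/(281699 - 103119) + d(v(15))) + L(24*9) = (1/(281699 - 103119) + 2*15) + (-7 + (24*9)**2) = (1/178580 + 30) + (-7 + 216**2) = (1/178580 + 30) + (-7 + 46656) = 5357401/178580 + 46649 = 8335935821/178580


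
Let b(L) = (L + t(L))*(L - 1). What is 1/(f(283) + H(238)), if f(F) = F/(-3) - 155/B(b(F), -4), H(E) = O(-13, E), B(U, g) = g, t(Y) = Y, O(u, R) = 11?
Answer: -12/535 ≈ -0.022430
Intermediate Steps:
b(L) = 2*L*(-1 + L) (b(L) = (L + L)*(L - 1) = (2*L)*(-1 + L) = 2*L*(-1 + L))
H(E) = 11
f(F) = 155/4 - F/3 (f(F) = F/(-3) - 155/(-4) = F*(-⅓) - 155*(-¼) = -F/3 + 155/4 = 155/4 - F/3)
1/(f(283) + H(238)) = 1/((155/4 - ⅓*283) + 11) = 1/((155/4 - 283/3) + 11) = 1/(-667/12 + 11) = 1/(-535/12) = -12/535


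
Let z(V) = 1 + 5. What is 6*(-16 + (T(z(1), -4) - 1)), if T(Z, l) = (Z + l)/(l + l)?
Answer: -207/2 ≈ -103.50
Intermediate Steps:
z(V) = 6
T(Z, l) = (Z + l)/(2*l) (T(Z, l) = (Z + l)/((2*l)) = (Z + l)*(1/(2*l)) = (Z + l)/(2*l))
6*(-16 + (T(z(1), -4) - 1)) = 6*(-16 + ((½)*(6 - 4)/(-4) - 1)) = 6*(-16 + ((½)*(-¼)*2 - 1)) = 6*(-16 + (-¼ - 1)) = 6*(-16 - 5/4) = 6*(-69/4) = -207/2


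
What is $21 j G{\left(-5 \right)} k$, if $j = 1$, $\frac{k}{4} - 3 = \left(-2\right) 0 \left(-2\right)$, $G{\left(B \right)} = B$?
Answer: $-1260$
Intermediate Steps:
$k = 12$ ($k = 12 + 4 \left(-2\right) 0 \left(-2\right) = 12 + 4 \cdot 0 \left(-2\right) = 12 + 4 \cdot 0 = 12 + 0 = 12$)
$21 j G{\left(-5 \right)} k = 21 \cdot 1 \left(-5\right) 12 = 21 \left(-5\right) 12 = \left(-105\right) 12 = -1260$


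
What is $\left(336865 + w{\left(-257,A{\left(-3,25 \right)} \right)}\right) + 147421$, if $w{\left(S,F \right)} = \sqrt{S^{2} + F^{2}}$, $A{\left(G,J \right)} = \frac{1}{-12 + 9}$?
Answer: $484286 + \frac{\sqrt{594442}}{3} \approx 4.8454 \cdot 10^{5}$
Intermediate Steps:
$A{\left(G,J \right)} = - \frac{1}{3}$ ($A{\left(G,J \right)} = \frac{1}{-3} = - \frac{1}{3}$)
$w{\left(S,F \right)} = \sqrt{F^{2} + S^{2}}$
$\left(336865 + w{\left(-257,A{\left(-3,25 \right)} \right)}\right) + 147421 = \left(336865 + \sqrt{\left(- \frac{1}{3}\right)^{2} + \left(-257\right)^{2}}\right) + 147421 = \left(336865 + \sqrt{\frac{1}{9} + 66049}\right) + 147421 = \left(336865 + \sqrt{\frac{594442}{9}}\right) + 147421 = \left(336865 + \frac{\sqrt{594442}}{3}\right) + 147421 = 484286 + \frac{\sqrt{594442}}{3}$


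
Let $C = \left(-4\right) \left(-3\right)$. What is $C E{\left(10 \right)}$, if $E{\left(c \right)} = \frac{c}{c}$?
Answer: $12$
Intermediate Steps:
$E{\left(c \right)} = 1$
$C = 12$
$C E{\left(10 \right)} = 12 \cdot 1 = 12$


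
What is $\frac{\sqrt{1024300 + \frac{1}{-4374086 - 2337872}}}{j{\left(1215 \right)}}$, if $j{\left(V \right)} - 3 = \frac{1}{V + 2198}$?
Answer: $\frac{10239 \sqrt{5127233825829528138}}{68730449920} \approx 337.33$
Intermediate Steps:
$j{\left(V \right)} = 3 + \frac{1}{2198 + V}$ ($j{\left(V \right)} = 3 + \frac{1}{V + 2198} = 3 + \frac{1}{2198 + V}$)
$\frac{\sqrt{1024300 + \frac{1}{-4374086 - 2337872}}}{j{\left(1215 \right)}} = \frac{\sqrt{1024300 + \frac{1}{-4374086 - 2337872}}}{\frac{1}{2198 + 1215} \left(6595 + 3 \cdot 1215\right)} = \frac{\sqrt{1024300 + \frac{1}{-6711958}}}{\frac{1}{3413} \left(6595 + 3645\right)} = \frac{\sqrt{1024300 - \frac{1}{6711958}}}{\frac{1}{3413} \cdot 10240} = \frac{\sqrt{\frac{6875058579399}{6711958}}}{\frac{10240}{3413}} = \frac{3 \sqrt{5127233825829528138}}{6711958} \cdot \frac{3413}{10240} = \frac{10239 \sqrt{5127233825829528138}}{68730449920}$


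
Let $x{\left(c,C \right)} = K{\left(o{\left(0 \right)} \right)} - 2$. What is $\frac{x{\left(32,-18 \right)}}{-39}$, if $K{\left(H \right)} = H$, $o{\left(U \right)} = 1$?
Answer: $\frac{1}{39} \approx 0.025641$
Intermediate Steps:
$x{\left(c,C \right)} = -1$ ($x{\left(c,C \right)} = 1 - 2 = -1$)
$\frac{x{\left(32,-18 \right)}}{-39} = - \frac{1}{-39} = \left(-1\right) \left(- \frac{1}{39}\right) = \frac{1}{39}$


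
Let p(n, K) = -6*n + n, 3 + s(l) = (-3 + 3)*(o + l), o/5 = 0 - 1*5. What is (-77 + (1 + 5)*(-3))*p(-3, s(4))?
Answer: -1425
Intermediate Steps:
o = -25 (o = 5*(0 - 1*5) = 5*(0 - 5) = 5*(-5) = -25)
s(l) = -3 (s(l) = -3 + (-3 + 3)*(-25 + l) = -3 + 0*(-25 + l) = -3 + 0 = -3)
p(n, K) = -5*n
(-77 + (1 + 5)*(-3))*p(-3, s(4)) = (-77 + (1 + 5)*(-3))*(-5*(-3)) = (-77 + 6*(-3))*15 = (-77 - 18)*15 = -95*15 = -1425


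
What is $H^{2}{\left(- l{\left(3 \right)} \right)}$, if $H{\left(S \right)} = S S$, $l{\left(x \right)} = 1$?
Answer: $1$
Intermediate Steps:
$H{\left(S \right)} = S^{2}$
$H^{2}{\left(- l{\left(3 \right)} \right)} = \left(\left(\left(-1\right) 1\right)^{2}\right)^{2} = \left(\left(-1\right)^{2}\right)^{2} = 1^{2} = 1$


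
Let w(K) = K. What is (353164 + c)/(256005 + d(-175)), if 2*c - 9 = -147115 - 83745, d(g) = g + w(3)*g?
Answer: 475477/510610 ≈ 0.93119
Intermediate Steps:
d(g) = 4*g (d(g) = g + 3*g = 4*g)
c = -230851/2 (c = 9/2 + (-147115 - 83745)/2 = 9/2 + (½)*(-230860) = 9/2 - 115430 = -230851/2 ≈ -1.1543e+5)
(353164 + c)/(256005 + d(-175)) = (353164 - 230851/2)/(256005 + 4*(-175)) = 475477/(2*(256005 - 700)) = (475477/2)/255305 = (475477/2)*(1/255305) = 475477/510610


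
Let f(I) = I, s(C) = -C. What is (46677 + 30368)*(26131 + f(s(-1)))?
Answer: 2013339940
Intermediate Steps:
(46677 + 30368)*(26131 + f(s(-1))) = (46677 + 30368)*(26131 - 1*(-1)) = 77045*(26131 + 1) = 77045*26132 = 2013339940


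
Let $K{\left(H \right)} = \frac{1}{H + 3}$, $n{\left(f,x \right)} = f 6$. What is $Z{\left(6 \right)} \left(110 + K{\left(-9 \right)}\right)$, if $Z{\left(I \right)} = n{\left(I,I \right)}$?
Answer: $3954$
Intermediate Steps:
$n{\left(f,x \right)} = 6 f$
$Z{\left(I \right)} = 6 I$
$K{\left(H \right)} = \frac{1}{3 + H}$
$Z{\left(6 \right)} \left(110 + K{\left(-9 \right)}\right) = 6 \cdot 6 \left(110 + \frac{1}{3 - 9}\right) = 36 \left(110 + \frac{1}{-6}\right) = 36 \left(110 - \frac{1}{6}\right) = 36 \cdot \frac{659}{6} = 3954$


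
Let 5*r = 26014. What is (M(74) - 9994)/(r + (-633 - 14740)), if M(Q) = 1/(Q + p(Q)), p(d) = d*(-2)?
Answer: 3697785/3762974 ≈ 0.98268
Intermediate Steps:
p(d) = -2*d
M(Q) = -1/Q (M(Q) = 1/(Q - 2*Q) = 1/(-Q) = -1/Q)
r = 26014/5 (r = (⅕)*26014 = 26014/5 ≈ 5202.8)
(M(74) - 9994)/(r + (-633 - 14740)) = (-1/74 - 9994)/(26014/5 + (-633 - 14740)) = (-1*1/74 - 9994)/(26014/5 - 15373) = (-1/74 - 9994)/(-50851/5) = -739557/74*(-5/50851) = 3697785/3762974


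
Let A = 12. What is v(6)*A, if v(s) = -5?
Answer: -60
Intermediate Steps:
v(6)*A = -5*12 = -60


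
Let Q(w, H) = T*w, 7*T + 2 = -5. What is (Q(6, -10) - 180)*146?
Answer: -27156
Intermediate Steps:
T = -1 (T = -2/7 + (⅐)*(-5) = -2/7 - 5/7 = -1)
Q(w, H) = -w
(Q(6, -10) - 180)*146 = (-1*6 - 180)*146 = (-6 - 180)*146 = -186*146 = -27156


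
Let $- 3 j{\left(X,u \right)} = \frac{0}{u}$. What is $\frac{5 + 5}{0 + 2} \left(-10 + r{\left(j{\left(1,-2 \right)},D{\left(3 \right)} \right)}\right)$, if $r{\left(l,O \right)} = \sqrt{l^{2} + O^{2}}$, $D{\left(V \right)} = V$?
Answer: $-35$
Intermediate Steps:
$j{\left(X,u \right)} = 0$ ($j{\left(X,u \right)} = - \frac{0 \frac{1}{u}}{3} = \left(- \frac{1}{3}\right) 0 = 0$)
$r{\left(l,O \right)} = \sqrt{O^{2} + l^{2}}$
$\frac{5 + 5}{0 + 2} \left(-10 + r{\left(j{\left(1,-2 \right)},D{\left(3 \right)} \right)}\right) = \frac{5 + 5}{0 + 2} \left(-10 + \sqrt{3^{2} + 0^{2}}\right) = \frac{10}{2} \left(-10 + \sqrt{9 + 0}\right) = 10 \cdot \frac{1}{2} \left(-10 + \sqrt{9}\right) = 5 \left(-10 + 3\right) = 5 \left(-7\right) = -35$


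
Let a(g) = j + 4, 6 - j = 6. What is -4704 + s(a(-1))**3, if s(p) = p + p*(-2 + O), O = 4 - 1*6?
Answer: -6432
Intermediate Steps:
j = 0 (j = 6 - 1*6 = 6 - 6 = 0)
a(g) = 4 (a(g) = 0 + 4 = 4)
O = -2 (O = 4 - 6 = -2)
s(p) = -3*p (s(p) = p + p*(-2 - 2) = p + p*(-4) = p - 4*p = -3*p)
-4704 + s(a(-1))**3 = -4704 + (-3*4)**3 = -4704 + (-12)**3 = -4704 - 1728 = -6432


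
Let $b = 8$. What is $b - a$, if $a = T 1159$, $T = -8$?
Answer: $9280$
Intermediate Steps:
$a = -9272$ ($a = \left(-8\right) 1159 = -9272$)
$b - a = 8 - -9272 = 8 + 9272 = 9280$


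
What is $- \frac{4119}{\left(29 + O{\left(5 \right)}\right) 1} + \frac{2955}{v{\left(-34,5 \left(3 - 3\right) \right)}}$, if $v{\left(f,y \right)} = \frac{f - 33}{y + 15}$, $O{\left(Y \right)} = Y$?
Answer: $- \frac{1783023}{2278} \approx -782.71$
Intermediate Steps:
$v{\left(f,y \right)} = \frac{-33 + f}{15 + y}$
$- \frac{4119}{\left(29 + O{\left(5 \right)}\right) 1} + \frac{2955}{v{\left(-34,5 \left(3 - 3\right) \right)}} = - \frac{4119}{\left(29 + 5\right) 1} + \frac{2955}{\frac{1}{15 + 5 \left(3 - 3\right)} \left(-33 - 34\right)} = - \frac{4119}{34 \cdot 1} + \frac{2955}{\frac{1}{15 + 5 \cdot 0} \left(-67\right)} = - \frac{4119}{34} + \frac{2955}{\frac{1}{15 + 0} \left(-67\right)} = \left(-4119\right) \frac{1}{34} + \frac{2955}{\frac{1}{15} \left(-67\right)} = - \frac{4119}{34} + \frac{2955}{\frac{1}{15} \left(-67\right)} = - \frac{4119}{34} + \frac{2955}{- \frac{67}{15}} = - \frac{4119}{34} + 2955 \left(- \frac{15}{67}\right) = - \frac{4119}{34} - \frac{44325}{67} = - \frac{1783023}{2278}$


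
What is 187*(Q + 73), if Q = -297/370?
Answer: 4995331/370 ≈ 13501.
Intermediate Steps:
Q = -297/370 (Q = -297*1/370 = -297/370 ≈ -0.80270)
187*(Q + 73) = 187*(-297/370 + 73) = 187*(26713/370) = 4995331/370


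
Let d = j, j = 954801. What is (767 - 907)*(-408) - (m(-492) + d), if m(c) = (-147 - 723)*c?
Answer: -1325721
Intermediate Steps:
m(c) = -870*c
d = 954801
(767 - 907)*(-408) - (m(-492) + d) = (767 - 907)*(-408) - (-870*(-492) + 954801) = -140*(-408) - (428040 + 954801) = 57120 - 1*1382841 = 57120 - 1382841 = -1325721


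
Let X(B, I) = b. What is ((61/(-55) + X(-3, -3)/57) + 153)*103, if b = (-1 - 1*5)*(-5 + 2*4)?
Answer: 16314788/1045 ≈ 15612.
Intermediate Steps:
b = -18 (b = (-1 - 5)*(-5 + 8) = -6*3 = -18)
X(B, I) = -18
((61/(-55) + X(-3, -3)/57) + 153)*103 = ((61/(-55) - 18/57) + 153)*103 = ((61*(-1/55) - 18*1/57) + 153)*103 = ((-61/55 - 6/19) + 153)*103 = (-1489/1045 + 153)*103 = (158396/1045)*103 = 16314788/1045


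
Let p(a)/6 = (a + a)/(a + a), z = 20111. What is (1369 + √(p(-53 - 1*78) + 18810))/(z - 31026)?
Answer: -37/295 - 56*√6/10915 ≈ -0.13799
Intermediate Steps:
p(a) = 6 (p(a) = 6*((a + a)/(a + a)) = 6*((2*a)/((2*a))) = 6*((2*a)*(1/(2*a))) = 6*1 = 6)
(1369 + √(p(-53 - 1*78) + 18810))/(z - 31026) = (1369 + √(6 + 18810))/(20111 - 31026) = (1369 + √18816)/(-10915) = (1369 + 56*√6)*(-1/10915) = -37/295 - 56*√6/10915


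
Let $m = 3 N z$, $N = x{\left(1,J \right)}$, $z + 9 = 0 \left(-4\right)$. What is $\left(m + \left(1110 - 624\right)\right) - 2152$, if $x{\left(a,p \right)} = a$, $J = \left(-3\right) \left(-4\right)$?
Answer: $-1693$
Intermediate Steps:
$J = 12$
$z = -9$ ($z = -9 + 0 \left(-4\right) = -9 + 0 = -9$)
$N = 1$
$m = -27$ ($m = 3 \cdot 1 \left(-9\right) = 3 \left(-9\right) = -27$)
$\left(m + \left(1110 - 624\right)\right) - 2152 = \left(-27 + \left(1110 - 624\right)\right) - 2152 = \left(-27 + 486\right) - 2152 = 459 - 2152 = -1693$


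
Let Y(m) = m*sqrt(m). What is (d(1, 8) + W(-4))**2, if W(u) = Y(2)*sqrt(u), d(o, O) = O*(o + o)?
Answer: 224 + 128*I*sqrt(2) ≈ 224.0 + 181.02*I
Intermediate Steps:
Y(m) = m**(3/2)
d(o, O) = 2*O*o (d(o, O) = O*(2*o) = 2*O*o)
W(u) = 2*sqrt(2)*sqrt(u) (W(u) = 2**(3/2)*sqrt(u) = (2*sqrt(2))*sqrt(u) = 2*sqrt(2)*sqrt(u))
(d(1, 8) + W(-4))**2 = (2*8*1 + 2*sqrt(2)*sqrt(-4))**2 = (16 + 2*sqrt(2)*(2*I))**2 = (16 + 4*I*sqrt(2))**2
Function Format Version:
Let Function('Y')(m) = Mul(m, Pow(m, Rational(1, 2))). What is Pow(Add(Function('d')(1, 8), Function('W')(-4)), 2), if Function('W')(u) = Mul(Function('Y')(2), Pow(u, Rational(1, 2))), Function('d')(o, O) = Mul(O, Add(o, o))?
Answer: Add(224, Mul(128, I, Pow(2, Rational(1, 2)))) ≈ Add(224.00, Mul(181.02, I))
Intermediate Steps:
Function('Y')(m) = Pow(m, Rational(3, 2))
Function('d')(o, O) = Mul(2, O, o) (Function('d')(o, O) = Mul(O, Mul(2, o)) = Mul(2, O, o))
Function('W')(u) = Mul(2, Pow(2, Rational(1, 2)), Pow(u, Rational(1, 2))) (Function('W')(u) = Mul(Pow(2, Rational(3, 2)), Pow(u, Rational(1, 2))) = Mul(Mul(2, Pow(2, Rational(1, 2))), Pow(u, Rational(1, 2))) = Mul(2, Pow(2, Rational(1, 2)), Pow(u, Rational(1, 2))))
Pow(Add(Function('d')(1, 8), Function('W')(-4)), 2) = Pow(Add(Mul(2, 8, 1), Mul(2, Pow(2, Rational(1, 2)), Pow(-4, Rational(1, 2)))), 2) = Pow(Add(16, Mul(2, Pow(2, Rational(1, 2)), Mul(2, I))), 2) = Pow(Add(16, Mul(4, I, Pow(2, Rational(1, 2)))), 2)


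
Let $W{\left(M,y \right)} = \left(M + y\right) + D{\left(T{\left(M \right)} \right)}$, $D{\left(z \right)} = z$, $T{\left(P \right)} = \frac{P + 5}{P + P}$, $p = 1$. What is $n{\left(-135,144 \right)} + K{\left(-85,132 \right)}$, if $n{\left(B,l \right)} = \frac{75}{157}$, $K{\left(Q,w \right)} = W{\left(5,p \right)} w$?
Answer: $\frac{145143}{157} \approx 924.48$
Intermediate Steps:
$T{\left(P \right)} = \frac{5 + P}{2 P}$
$W{\left(M,y \right)} = M + y + \frac{5 + M}{2 M}$ ($W{\left(M,y \right)} = \left(M + y\right) + \frac{5 + M}{2 M} = M + y + \frac{5 + M}{2 M}$)
$K{\left(Q,w \right)} = 7 w$ ($K{\left(Q,w \right)} = \left(\frac{1}{2} + 5 + 1 + \frac{5}{2 \cdot 5}\right) w = \left(\frac{1}{2} + 5 + 1 + \frac{5}{2} \cdot \frac{1}{5}\right) w = \left(\frac{1}{2} + 5 + 1 + \frac{1}{2}\right) w = 7 w$)
$n{\left(B,l \right)} = \frac{75}{157}$ ($n{\left(B,l \right)} = 75 \cdot \frac{1}{157} = \frac{75}{157}$)
$n{\left(-135,144 \right)} + K{\left(-85,132 \right)} = \frac{75}{157} + 7 \cdot 132 = \frac{75}{157} + 924 = \frac{145143}{157}$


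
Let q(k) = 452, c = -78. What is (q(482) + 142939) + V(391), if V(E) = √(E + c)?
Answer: 143391 + √313 ≈ 1.4341e+5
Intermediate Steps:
V(E) = √(-78 + E) (V(E) = √(E - 78) = √(-78 + E))
(q(482) + 142939) + V(391) = (452 + 142939) + √(-78 + 391) = 143391 + √313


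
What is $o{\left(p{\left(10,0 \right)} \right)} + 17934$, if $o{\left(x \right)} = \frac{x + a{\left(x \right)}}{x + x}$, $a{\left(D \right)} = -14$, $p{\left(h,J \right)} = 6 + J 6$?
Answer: $\frac{53800}{3} \approx 17933.0$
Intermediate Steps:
$p{\left(h,J \right)} = 6 + 6 J$
$o{\left(x \right)} = \frac{-14 + x}{2 x}$ ($o{\left(x \right)} = \frac{x - 14}{x + x} = \frac{-14 + x}{2 x}$)
$o{\left(p{\left(10,0 \right)} \right)} + 17934 = \frac{-14 + \left(6 + 6 \cdot 0\right)}{2 \left(6 + 6 \cdot 0\right)} + 17934 = \frac{-14 + \left(6 + 0\right)}{2 \left(6 + 0\right)} + 17934 = \frac{-14 + 6}{2 \cdot 6} + 17934 = \frac{1}{2} \cdot \frac{1}{6} \left(-8\right) + 17934 = - \frac{2}{3} + 17934 = \frac{53800}{3}$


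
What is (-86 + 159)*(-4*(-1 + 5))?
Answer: -1168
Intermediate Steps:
(-86 + 159)*(-4*(-1 + 5)) = 73*(-4*4) = 73*(-16) = -1168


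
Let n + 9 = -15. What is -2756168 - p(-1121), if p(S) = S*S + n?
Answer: -4012785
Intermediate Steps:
n = -24 (n = -9 - 15 = -24)
p(S) = -24 + S² (p(S) = S*S - 24 = S² - 24 = -24 + S²)
-2756168 - p(-1121) = -2756168 - (-24 + (-1121)²) = -2756168 - (-24 + 1256641) = -2756168 - 1*1256617 = -2756168 - 1256617 = -4012785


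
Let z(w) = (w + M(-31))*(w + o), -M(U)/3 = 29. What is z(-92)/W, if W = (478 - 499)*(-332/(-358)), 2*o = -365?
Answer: -5863503/2324 ≈ -2523.0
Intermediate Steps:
o = -365/2 (o = (½)*(-365) = -365/2 ≈ -182.50)
M(U) = -87 (M(U) = -3*29 = -87)
z(w) = (-87 + w)*(-365/2 + w) (z(w) = (w - 87)*(w - 365/2) = (-87 + w)*(-365/2 + w))
W = -3486/179 (W = -(-6972)*(-1)/358 = -21*166/179 = -3486/179 ≈ -19.475)
z(-92)/W = (31755/2 + (-92)² - 539/2*(-92))/(-3486/179) = (31755/2 + 8464 + 24794)*(-179/3486) = (98271/2)*(-179/3486) = -5863503/2324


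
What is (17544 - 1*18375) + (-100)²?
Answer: 9169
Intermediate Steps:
(17544 - 1*18375) + (-100)² = (17544 - 18375) + 10000 = -831 + 10000 = 9169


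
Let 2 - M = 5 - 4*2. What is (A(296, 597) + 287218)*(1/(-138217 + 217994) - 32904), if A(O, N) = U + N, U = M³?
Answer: -755837434271580/79777 ≈ -9.4744e+9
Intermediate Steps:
M = 5 (M = 2 - (5 - 4*2) = 2 - (5 - 8) = 2 - 1*(-3) = 2 + 3 = 5)
U = 125 (U = 5³ = 125)
A(O, N) = 125 + N
(A(296, 597) + 287218)*(1/(-138217 + 217994) - 32904) = ((125 + 597) + 287218)*(1/(-138217 + 217994) - 32904) = (722 + 287218)*(1/79777 - 32904) = 287940*(1/79777 - 32904) = 287940*(-2624982407/79777) = -755837434271580/79777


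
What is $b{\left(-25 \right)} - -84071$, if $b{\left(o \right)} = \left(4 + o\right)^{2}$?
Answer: $84512$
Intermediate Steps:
$b{\left(-25 \right)} - -84071 = \left(4 - 25\right)^{2} - -84071 = \left(-21\right)^{2} + 84071 = 441 + 84071 = 84512$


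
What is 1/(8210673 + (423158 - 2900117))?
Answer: 1/5733714 ≈ 1.7441e-7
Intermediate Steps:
1/(8210673 + (423158 - 2900117)) = 1/(8210673 - 2476959) = 1/5733714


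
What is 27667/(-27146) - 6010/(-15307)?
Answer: -260351309/415523822 ≈ -0.62656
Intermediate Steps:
27667/(-27146) - 6010/(-15307) = 27667*(-1/27146) - 6010*(-1/15307) = -27667/27146 + 6010/15307 = -260351309/415523822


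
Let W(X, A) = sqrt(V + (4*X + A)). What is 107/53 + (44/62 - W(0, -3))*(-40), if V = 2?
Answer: -43323/1643 + 40*I ≈ -26.368 + 40.0*I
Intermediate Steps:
W(X, A) = sqrt(2 + A + 4*X) (W(X, A) = sqrt(2 + (4*X + A)) = sqrt(2 + (A + 4*X)) = sqrt(2 + A + 4*X))
107/53 + (44/62 - W(0, -3))*(-40) = 107/53 + (44/62 - sqrt(2 - 3 + 4*0))*(-40) = 107*(1/53) + (44*(1/62) - sqrt(2 - 3 + 0))*(-40) = 107/53 + (22/31 - sqrt(-1))*(-40) = 107/53 + (22/31 - I)*(-40) = 107/53 + (-880/31 + 40*I) = -43323/1643 + 40*I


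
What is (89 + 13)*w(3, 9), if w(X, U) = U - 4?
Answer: 510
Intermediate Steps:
w(X, U) = -4 + U
(89 + 13)*w(3, 9) = (89 + 13)*(-4 + 9) = 102*5 = 510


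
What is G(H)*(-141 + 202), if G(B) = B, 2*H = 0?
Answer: 0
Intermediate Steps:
H = 0 (H = (1/2)*0 = 0)
G(H)*(-141 + 202) = 0*(-141 + 202) = 0*61 = 0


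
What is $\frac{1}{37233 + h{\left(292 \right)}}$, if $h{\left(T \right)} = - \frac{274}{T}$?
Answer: $\frac{146}{5435881} \approx 2.6859 \cdot 10^{-5}$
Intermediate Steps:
$\frac{1}{37233 + h{\left(292 \right)}} = \frac{1}{37233 - \frac{274}{292}} = \frac{1}{37233 - \frac{137}{146}} = \frac{1}{\frac{5435881}{146}} = \frac{146}{5435881}$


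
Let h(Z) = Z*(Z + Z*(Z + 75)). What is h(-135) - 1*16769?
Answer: -1092044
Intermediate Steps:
h(Z) = Z*(Z + Z*(75 + Z))
h(-135) - 1*16769 = (-135)²*(76 - 135) - 1*16769 = 18225*(-59) - 16769 = -1075275 - 16769 = -1092044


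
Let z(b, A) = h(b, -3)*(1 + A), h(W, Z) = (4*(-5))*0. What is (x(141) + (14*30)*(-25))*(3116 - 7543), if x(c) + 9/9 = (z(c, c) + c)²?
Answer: -41525260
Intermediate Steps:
h(W, Z) = 0 (h(W, Z) = -20*0 = 0)
z(b, A) = 0 (z(b, A) = 0*(1 + A) = 0)
x(c) = -1 + c² (x(c) = -1 + (0 + c)² = -1 + c²)
(x(141) + (14*30)*(-25))*(3116 - 7543) = ((-1 + 141²) + (14*30)*(-25))*(3116 - 7543) = ((-1 + 19881) + 420*(-25))*(-4427) = (19880 - 10500)*(-4427) = 9380*(-4427) = -41525260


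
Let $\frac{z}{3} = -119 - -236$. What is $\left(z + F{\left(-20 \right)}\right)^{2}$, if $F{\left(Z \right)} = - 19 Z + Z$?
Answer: $505521$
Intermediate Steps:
$z = 351$ ($z = 3 \left(-119 - -236\right) = 3 \left(-119 + 236\right) = 3 \cdot 117 = 351$)
$F{\left(Z \right)} = - 18 Z$
$\left(z + F{\left(-20 \right)}\right)^{2} = \left(351 - -360\right)^{2} = \left(351 + 360\right)^{2} = 711^{2} = 505521$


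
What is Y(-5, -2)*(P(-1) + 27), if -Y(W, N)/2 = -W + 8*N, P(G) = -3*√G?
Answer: 594 - 66*I ≈ 594.0 - 66.0*I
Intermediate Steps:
Y(W, N) = -16*N + 2*W (Y(W, N) = -2*(-W + 8*N) = -16*N + 2*W)
Y(-5, -2)*(P(-1) + 27) = (-16*(-2) + 2*(-5))*(-3*I + 27) = (32 - 10)*(-3*I + 27) = 22*(27 - 3*I) = 594 - 66*I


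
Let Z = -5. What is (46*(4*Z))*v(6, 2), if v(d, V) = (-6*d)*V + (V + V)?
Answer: 62560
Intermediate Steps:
v(d, V) = 2*V - 6*V*d (v(d, V) = -6*V*d + 2*V = 2*V - 6*V*d)
(46*(4*Z))*v(6, 2) = (46*(4*(-5)))*(2*2*(1 - 3*6)) = (46*(-20))*(2*2*(1 - 18)) = -1840*2*(-17) = -920*(-68) = 62560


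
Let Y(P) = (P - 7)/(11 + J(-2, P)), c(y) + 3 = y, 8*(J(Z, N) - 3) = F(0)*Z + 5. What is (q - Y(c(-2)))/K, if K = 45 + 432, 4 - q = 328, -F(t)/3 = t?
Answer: -12604/18603 ≈ -0.67753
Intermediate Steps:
F(t) = -3*t
J(Z, N) = 29/8 (J(Z, N) = 3 + ((-3*0)*Z + 5)/8 = 3 + (0*Z + 5)/8 = 3 + (0 + 5)/8 = 3 + (⅛)*5 = 3 + 5/8 = 29/8)
c(y) = -3 + y
q = -324 (q = 4 - 1*328 = 4 - 328 = -324)
K = 477
Y(P) = -56/117 + 8*P/117 (Y(P) = (P - 7)/(11 + 29/8) = (-7 + P)/(117/8) = (-7 + P)*(8/117) = -56/117 + 8*P/117)
(q - Y(c(-2)))/K = (-324 - (-56/117 + 8*(-3 - 2)/117))/477 = (-324 - (-56/117 + (8/117)*(-5)))*(1/477) = (-324 - (-56/117 - 40/117))*(1/477) = (-324 - 1*(-32/39))*(1/477) = (-324 + 32/39)*(1/477) = -12604/39*1/477 = -12604/18603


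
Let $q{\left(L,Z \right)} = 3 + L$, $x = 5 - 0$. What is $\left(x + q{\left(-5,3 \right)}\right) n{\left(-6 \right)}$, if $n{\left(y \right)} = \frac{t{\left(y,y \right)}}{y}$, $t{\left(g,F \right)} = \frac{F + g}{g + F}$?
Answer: $- \frac{1}{2} \approx -0.5$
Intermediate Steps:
$t{\left(g,F \right)} = 1$ ($t{\left(g,F \right)} = \frac{F + g}{F + g} = 1$)
$x = 5$ ($x = 5 + 0 = 5$)
$n{\left(y \right)} = \frac{1}{y}$ ($n{\left(y \right)} = 1 \frac{1}{y} = \frac{1}{y}$)
$\left(x + q{\left(-5,3 \right)}\right) n{\left(-6 \right)} = \frac{5 + \left(3 - 5\right)}{-6} = \left(5 - 2\right) \left(- \frac{1}{6}\right) = 3 \left(- \frac{1}{6}\right) = - \frac{1}{2}$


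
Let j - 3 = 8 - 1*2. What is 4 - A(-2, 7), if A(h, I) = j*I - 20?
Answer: -39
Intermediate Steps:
j = 9 (j = 3 + (8 - 1*2) = 3 + (8 - 2) = 3 + 6 = 9)
A(h, I) = -20 + 9*I (A(h, I) = 9*I - 20 = -20 + 9*I)
4 - A(-2, 7) = 4 - (-20 + 9*7) = 4 - (-20 + 63) = 4 - 1*43 = 4 - 43 = -39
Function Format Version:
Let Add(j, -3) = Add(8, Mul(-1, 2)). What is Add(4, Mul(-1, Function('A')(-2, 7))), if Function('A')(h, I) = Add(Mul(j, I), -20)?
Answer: -39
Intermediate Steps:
j = 9 (j = Add(3, Add(8, Mul(-1, 2))) = Add(3, Add(8, -2)) = Add(3, 6) = 9)
Function('A')(h, I) = Add(-20, Mul(9, I)) (Function('A')(h, I) = Add(Mul(9, I), -20) = Add(-20, Mul(9, I)))
Add(4, Mul(-1, Function('A')(-2, 7))) = Add(4, Mul(-1, Add(-20, Mul(9, 7)))) = Add(4, Mul(-1, Add(-20, 63))) = Add(4, Mul(-1, 43)) = Add(4, -43) = -39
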